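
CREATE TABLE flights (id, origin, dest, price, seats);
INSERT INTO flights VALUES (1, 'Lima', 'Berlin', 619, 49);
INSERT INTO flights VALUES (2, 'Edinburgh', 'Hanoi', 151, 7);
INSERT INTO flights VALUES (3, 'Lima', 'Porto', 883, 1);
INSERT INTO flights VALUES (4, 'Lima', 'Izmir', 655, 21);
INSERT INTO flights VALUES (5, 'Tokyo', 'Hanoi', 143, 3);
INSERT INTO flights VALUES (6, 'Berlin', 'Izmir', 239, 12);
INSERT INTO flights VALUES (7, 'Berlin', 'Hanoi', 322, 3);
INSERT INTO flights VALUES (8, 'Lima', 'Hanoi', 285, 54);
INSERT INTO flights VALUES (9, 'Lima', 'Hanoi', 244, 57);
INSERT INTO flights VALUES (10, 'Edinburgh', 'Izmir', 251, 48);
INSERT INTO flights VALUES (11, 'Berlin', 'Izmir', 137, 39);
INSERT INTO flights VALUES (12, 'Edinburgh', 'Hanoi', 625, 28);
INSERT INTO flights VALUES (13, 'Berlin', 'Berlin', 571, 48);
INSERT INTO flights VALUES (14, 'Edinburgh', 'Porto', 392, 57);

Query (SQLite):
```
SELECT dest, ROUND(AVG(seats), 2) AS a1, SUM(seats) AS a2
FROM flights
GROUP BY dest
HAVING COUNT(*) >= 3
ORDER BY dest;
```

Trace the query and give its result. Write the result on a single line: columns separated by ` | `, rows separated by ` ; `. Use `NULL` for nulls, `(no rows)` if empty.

Group flights by dest.
Per group compute: ROUND(AVG(seats), 2), SUM(seats).
HAVING: drop groups with fewer than 3 rows.
  Berlin: ids {1, 13} → ROUND(AVG(seats), 2)=48.5, SUM(seats)=97
  Hanoi: ids {2, 5, 7, 8, 9, 12} → ROUND(AVG(seats), 2)=25.33, SUM(seats)=152
  Izmir: ids {4, 6, 10, 11} → ROUND(AVG(seats), 2)=30, SUM(seats)=120
  Porto: ids {3, 14} → ROUND(AVG(seats), 2)=29, SUM(seats)=58

Hanoi | 25.33 | 152 ; Izmir | 30 | 120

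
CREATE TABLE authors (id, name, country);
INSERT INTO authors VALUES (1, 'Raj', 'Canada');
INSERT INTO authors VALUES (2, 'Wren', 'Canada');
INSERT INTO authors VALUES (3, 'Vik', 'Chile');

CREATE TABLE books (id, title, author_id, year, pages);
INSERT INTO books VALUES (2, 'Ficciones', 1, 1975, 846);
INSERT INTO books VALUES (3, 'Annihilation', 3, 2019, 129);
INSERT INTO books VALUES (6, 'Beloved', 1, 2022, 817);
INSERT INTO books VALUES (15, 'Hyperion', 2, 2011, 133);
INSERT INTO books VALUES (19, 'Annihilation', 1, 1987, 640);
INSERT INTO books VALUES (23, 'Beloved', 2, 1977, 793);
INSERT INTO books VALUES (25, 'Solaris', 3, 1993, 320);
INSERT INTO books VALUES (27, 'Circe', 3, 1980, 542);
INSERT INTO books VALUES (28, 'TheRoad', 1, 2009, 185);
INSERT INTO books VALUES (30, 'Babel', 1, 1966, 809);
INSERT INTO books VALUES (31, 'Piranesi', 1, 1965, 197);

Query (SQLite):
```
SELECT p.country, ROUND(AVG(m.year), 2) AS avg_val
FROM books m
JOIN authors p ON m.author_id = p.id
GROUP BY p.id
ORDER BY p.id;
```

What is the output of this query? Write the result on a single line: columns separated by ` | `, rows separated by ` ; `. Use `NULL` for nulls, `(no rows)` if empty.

Canada | 1987.33 ; Canada | 1994 ; Chile | 1997.33

Join each books row to its authors via author_id.
Group joined rows by authors.id; compute ROUND(AVG(m.year), 2) per group.
  1: ids {2, 6, 19, 28, 30, 31} → ROUND(AVG(m.year), 2)=1987.33
  2: ids {15, 23} → ROUND(AVG(m.year), 2)=1994
  3: ids {3, 25, 27} → ROUND(AVG(m.year), 2)=1997.33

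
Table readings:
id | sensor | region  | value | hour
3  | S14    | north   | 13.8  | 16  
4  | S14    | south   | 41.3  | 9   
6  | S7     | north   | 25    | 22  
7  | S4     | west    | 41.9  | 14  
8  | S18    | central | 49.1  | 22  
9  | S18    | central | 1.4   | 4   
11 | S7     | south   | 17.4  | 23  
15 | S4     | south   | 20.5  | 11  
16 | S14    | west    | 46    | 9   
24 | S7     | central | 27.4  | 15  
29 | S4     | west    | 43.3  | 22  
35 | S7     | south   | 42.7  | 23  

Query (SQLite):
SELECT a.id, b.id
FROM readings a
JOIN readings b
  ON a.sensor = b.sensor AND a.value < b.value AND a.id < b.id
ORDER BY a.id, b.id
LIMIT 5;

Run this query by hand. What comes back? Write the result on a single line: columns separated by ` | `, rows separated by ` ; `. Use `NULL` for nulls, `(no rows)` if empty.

3 | 4 ; 3 | 16 ; 4 | 16 ; 6 | 24 ; 6 | 35

Pairs (a,b) with same sensor, a.value < b.value, a.id < b.id.
sensor groups: S14:{3,4,16} S18:{8,9} S4:{7,15,29} S7:{6,11,24,35}
Ordered by (a.id, b.id); first 5.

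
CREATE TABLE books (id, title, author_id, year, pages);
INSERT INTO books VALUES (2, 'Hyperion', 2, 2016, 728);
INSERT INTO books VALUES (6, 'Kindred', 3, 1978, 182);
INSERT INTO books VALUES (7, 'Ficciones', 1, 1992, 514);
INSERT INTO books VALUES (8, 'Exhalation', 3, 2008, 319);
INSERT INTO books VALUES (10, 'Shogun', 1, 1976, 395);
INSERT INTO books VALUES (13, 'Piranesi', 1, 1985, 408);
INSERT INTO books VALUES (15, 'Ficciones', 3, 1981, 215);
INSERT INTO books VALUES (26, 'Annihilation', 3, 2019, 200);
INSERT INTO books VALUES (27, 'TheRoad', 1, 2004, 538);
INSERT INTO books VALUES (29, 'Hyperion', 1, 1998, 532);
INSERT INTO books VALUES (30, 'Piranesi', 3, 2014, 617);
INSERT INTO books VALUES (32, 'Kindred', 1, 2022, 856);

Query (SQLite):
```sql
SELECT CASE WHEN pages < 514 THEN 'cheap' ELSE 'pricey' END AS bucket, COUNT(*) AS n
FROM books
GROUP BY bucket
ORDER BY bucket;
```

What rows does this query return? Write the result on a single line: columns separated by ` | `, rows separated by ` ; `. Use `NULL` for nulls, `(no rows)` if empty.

Bucket rows by pages < 514 → 'cheap' else 'pricey'; count each bucket.

cheap | 6 ; pricey | 6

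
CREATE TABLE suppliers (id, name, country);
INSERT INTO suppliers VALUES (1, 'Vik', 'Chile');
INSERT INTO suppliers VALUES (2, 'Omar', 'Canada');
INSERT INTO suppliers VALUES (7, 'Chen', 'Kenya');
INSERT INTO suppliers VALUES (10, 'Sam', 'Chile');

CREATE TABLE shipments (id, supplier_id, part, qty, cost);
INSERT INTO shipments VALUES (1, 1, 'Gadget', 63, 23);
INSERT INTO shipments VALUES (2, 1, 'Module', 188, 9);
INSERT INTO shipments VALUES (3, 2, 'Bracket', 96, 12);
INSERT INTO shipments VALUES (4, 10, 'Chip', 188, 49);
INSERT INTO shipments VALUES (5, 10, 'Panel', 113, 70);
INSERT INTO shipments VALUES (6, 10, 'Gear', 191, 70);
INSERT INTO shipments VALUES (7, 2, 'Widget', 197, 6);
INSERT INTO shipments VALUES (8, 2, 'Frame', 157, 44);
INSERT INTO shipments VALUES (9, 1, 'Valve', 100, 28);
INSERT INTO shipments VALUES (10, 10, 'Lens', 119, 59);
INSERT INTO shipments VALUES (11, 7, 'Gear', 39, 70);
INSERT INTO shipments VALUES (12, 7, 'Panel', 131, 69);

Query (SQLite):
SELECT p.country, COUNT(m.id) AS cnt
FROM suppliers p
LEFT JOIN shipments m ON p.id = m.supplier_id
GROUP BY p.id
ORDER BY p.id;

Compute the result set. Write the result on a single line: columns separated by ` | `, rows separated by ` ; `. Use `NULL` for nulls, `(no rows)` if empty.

Chile | 3 ; Canada | 3 ; Kenya | 2 ; Chile | 4

LEFT JOIN keeps every suppliers row; unmatched ones get NULL for shipments columns.
Group by suppliers.id and compute COUNT(m.id). COUNT(col) of an all-NULL group is 0.
  1: ids {1, 2, 9} → COUNT(m.id)=3
  2: ids {3, 7, 8} → COUNT(m.id)=3
  7: ids {11, 12} → COUNT(m.id)=2
  10: ids {4, 5, 6, 10} → COUNT(m.id)=4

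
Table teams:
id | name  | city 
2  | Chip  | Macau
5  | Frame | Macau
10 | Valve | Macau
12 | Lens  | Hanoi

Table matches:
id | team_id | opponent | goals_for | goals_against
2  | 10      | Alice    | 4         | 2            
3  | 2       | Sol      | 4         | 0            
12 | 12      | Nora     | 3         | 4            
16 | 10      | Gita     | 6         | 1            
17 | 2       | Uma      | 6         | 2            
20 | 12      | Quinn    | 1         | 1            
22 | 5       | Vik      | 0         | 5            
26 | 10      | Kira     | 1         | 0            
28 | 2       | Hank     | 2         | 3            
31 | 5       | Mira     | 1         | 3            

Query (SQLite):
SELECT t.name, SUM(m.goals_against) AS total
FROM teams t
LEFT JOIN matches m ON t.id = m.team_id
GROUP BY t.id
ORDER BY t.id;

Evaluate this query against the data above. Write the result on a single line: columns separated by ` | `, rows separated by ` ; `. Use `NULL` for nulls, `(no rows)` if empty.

LEFT JOIN keeps every teams row; unmatched ones get NULL for matches columns.
Group by teams.id and compute SUM(m.goals_against). SUM over an all-NULL group is NULL.
  2: ids {3, 17, 28} → SUM(m.goals_against)=5
  5: ids {22, 31} → SUM(m.goals_against)=8
  10: ids {2, 16, 26} → SUM(m.goals_against)=3
  12: ids {12, 20} → SUM(m.goals_against)=5

Chip | 5 ; Frame | 8 ; Valve | 3 ; Lens | 5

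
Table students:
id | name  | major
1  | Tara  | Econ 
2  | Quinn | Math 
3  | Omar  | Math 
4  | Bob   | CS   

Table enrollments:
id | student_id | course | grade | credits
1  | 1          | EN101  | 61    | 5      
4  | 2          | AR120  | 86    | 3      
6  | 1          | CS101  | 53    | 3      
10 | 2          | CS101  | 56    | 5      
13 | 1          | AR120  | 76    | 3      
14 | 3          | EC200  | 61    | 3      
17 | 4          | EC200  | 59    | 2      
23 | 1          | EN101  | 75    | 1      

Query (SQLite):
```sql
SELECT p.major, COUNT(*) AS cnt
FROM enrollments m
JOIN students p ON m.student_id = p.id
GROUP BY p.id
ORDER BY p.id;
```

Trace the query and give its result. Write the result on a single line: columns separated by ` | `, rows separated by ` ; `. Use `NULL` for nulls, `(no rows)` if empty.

Join each enrollments row to its students via student_id.
Group joined rows by students.id; compute COUNT(*) per group.
  1: ids {1, 6, 13, 23} → COUNT(*)=4
  2: ids {4, 10} → COUNT(*)=2
  3: ids {14} → COUNT(*)=1
  4: ids {17} → COUNT(*)=1

Econ | 4 ; Math | 2 ; Math | 1 ; CS | 1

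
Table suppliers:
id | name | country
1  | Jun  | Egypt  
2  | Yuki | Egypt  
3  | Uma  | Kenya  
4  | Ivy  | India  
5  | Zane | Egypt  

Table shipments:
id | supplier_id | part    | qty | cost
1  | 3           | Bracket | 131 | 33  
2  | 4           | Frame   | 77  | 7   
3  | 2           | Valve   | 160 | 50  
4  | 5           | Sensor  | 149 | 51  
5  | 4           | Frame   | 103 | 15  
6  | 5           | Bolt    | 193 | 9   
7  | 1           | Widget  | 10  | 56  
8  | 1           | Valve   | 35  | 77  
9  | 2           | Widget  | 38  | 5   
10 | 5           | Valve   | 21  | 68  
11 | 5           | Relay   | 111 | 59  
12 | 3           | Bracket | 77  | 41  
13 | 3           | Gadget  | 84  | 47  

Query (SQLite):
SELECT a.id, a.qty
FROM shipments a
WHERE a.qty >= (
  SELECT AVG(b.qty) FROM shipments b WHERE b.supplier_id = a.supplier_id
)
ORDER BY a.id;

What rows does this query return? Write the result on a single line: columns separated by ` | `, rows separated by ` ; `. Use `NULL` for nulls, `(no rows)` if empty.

For each shipments row a, compute AVG(qty) over rows sharing a.supplier_id.
Keep row a if a.qty >= that per-group AVG.
  supplier_id=1: AVG(qty) = 22.5
  supplier_id=2: AVG(qty) = 99.0
  supplier_id=3: AVG(qty) = 97.333333
  supplier_id=4: AVG(qty) = 90.0
  supplier_id=5: AVG(qty) = 118.5

1 | 131 ; 3 | 160 ; 4 | 149 ; 5 | 103 ; 6 | 193 ; 8 | 35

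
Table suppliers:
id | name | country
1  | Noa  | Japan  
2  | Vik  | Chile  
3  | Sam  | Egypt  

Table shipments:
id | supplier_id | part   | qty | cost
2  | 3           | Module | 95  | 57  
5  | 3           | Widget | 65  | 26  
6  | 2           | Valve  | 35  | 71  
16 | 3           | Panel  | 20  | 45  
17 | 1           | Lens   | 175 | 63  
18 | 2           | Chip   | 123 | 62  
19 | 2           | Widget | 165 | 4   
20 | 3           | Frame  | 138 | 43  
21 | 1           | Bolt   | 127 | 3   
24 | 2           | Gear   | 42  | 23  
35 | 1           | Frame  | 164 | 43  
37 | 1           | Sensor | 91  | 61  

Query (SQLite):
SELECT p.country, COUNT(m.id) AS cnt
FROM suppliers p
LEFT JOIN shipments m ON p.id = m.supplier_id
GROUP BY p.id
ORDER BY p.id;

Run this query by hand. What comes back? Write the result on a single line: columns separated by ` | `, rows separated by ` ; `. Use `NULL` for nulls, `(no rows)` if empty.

Japan | 4 ; Chile | 4 ; Egypt | 4

LEFT JOIN keeps every suppliers row; unmatched ones get NULL for shipments columns.
Group by suppliers.id and compute COUNT(m.id). COUNT(col) of an all-NULL group is 0.
  1: ids {17, 21, 35, 37} → COUNT(m.id)=4
  2: ids {6, 18, 19, 24} → COUNT(m.id)=4
  3: ids {2, 5, 16, 20} → COUNT(m.id)=4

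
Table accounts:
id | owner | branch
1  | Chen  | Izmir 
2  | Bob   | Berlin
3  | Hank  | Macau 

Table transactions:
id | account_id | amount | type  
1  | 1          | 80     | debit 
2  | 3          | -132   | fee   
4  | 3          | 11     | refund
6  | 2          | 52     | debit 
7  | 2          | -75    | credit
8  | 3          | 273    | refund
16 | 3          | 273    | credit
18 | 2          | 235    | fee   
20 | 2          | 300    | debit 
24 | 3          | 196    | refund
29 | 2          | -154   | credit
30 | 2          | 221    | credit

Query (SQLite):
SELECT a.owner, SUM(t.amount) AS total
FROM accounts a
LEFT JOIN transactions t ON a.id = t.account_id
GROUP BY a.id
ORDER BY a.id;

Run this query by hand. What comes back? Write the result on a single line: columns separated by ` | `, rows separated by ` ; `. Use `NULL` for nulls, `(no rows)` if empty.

Chen | 80 ; Bob | 579 ; Hank | 621

LEFT JOIN keeps every accounts row; unmatched ones get NULL for transactions columns.
Group by accounts.id and compute SUM(t.amount). SUM over an all-NULL group is NULL.
  1: ids {1} → SUM(t.amount)=80
  2: ids {6, 7, 18, 20, 29, 30} → SUM(t.amount)=579
  3: ids {2, 4, 8, 16, 24} → SUM(t.amount)=621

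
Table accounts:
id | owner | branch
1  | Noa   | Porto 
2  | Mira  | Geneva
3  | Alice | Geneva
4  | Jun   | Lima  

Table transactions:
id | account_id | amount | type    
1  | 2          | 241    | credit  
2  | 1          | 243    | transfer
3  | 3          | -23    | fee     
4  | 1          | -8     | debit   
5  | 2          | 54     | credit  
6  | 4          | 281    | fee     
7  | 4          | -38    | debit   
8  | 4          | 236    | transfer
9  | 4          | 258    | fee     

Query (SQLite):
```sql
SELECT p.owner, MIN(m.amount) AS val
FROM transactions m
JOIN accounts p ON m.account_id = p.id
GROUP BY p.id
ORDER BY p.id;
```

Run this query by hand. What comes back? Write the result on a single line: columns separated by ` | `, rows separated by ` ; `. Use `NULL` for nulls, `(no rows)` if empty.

Join each transactions row to its accounts via account_id.
Group joined rows by accounts.id; compute MIN(m.amount) per group.
  1: ids {2, 4} → MIN(m.amount)=-8
  2: ids {1, 5} → MIN(m.amount)=54
  3: ids {3} → MIN(m.amount)=-23
  4: ids {6, 7, 8, 9} → MIN(m.amount)=-38

Noa | -8 ; Mira | 54 ; Alice | -23 ; Jun | -38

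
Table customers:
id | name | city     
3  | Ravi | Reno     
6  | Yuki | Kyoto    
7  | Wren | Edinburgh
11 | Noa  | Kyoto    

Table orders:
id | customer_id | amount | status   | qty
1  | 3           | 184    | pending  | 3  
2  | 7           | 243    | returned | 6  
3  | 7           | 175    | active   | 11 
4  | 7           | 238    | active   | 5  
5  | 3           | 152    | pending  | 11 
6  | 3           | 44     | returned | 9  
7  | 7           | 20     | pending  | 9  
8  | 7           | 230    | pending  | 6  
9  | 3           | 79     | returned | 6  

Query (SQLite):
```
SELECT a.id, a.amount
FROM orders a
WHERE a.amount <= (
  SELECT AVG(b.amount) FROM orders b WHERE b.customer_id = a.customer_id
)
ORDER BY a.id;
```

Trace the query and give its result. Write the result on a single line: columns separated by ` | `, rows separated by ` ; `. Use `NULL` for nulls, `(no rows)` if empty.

For each orders row a, compute AVG(amount) over rows sharing a.customer_id.
Keep row a if a.amount <= that per-group AVG.
  customer_id=3: AVG(amount) = 114.75
  customer_id=7: AVG(amount) = 181.2

3 | 175 ; 6 | 44 ; 7 | 20 ; 9 | 79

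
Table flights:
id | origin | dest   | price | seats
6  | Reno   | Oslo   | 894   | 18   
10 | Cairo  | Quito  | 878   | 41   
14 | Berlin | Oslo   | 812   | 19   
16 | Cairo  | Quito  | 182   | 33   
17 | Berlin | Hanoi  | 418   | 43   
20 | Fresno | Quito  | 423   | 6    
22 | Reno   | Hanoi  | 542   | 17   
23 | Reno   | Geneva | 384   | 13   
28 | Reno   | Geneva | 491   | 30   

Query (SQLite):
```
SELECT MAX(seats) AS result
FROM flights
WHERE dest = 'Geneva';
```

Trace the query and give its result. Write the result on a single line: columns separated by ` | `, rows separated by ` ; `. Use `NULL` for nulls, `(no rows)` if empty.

30

Rows where dest='Geneva' → seats values: [13, 30].
MAX of non-NULL values = 30.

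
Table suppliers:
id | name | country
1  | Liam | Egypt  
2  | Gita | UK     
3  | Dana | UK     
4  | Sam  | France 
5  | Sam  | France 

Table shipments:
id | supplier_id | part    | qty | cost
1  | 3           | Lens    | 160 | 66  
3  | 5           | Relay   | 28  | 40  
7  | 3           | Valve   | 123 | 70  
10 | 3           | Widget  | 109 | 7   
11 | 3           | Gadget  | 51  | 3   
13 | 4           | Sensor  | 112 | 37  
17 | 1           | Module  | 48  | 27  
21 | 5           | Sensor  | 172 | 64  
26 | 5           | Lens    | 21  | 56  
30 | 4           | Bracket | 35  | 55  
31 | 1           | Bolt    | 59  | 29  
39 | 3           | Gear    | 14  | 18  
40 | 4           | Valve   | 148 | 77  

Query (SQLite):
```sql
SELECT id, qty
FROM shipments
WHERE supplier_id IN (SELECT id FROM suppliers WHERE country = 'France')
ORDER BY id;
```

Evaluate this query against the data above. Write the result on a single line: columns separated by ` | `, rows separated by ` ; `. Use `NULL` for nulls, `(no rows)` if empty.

Inner query: suppliers.id where country = 'France'.
Outer: keep shipments rows whose supplier_id is in that set.
Inner query → {4, 5}

3 | 28 ; 13 | 112 ; 21 | 172 ; 26 | 21 ; 30 | 35 ; 40 | 148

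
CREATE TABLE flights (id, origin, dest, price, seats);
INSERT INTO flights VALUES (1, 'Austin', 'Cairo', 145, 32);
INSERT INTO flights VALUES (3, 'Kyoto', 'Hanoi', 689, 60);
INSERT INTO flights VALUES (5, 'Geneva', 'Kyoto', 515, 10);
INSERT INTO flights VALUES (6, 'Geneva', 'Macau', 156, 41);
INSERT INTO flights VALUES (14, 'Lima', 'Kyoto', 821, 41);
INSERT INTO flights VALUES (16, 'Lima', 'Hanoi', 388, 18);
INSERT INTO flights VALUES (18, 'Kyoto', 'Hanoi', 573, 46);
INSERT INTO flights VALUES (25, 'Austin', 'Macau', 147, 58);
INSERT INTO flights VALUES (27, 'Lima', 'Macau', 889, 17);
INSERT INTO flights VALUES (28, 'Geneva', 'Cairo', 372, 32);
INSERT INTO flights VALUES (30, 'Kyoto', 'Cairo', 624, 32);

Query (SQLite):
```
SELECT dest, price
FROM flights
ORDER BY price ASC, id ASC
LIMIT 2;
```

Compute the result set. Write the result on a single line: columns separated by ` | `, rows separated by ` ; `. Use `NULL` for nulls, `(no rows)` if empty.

Sort by price asc, tiebreak id asc: (145, id=1), (147, id=25), (156, id=6), (372, id=28), (388, id=16) …. Take first 2.

Cairo | 145 ; Macau | 147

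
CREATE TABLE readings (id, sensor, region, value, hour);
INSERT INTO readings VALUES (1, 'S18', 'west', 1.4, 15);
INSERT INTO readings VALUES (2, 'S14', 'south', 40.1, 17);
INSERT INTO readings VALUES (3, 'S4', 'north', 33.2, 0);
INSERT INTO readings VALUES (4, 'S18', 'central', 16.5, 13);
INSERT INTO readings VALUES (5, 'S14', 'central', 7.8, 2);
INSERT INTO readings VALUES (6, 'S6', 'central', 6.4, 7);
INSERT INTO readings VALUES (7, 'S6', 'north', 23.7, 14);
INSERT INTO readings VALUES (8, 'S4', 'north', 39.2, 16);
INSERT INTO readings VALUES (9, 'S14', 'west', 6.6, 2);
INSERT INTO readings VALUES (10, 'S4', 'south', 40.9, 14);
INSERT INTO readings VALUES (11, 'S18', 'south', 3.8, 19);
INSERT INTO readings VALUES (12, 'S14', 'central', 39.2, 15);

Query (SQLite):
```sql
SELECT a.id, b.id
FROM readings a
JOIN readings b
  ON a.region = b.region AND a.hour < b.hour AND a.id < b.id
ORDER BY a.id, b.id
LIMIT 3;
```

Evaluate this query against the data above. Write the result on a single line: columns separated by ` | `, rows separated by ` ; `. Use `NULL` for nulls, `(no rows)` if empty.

Pairs (a,b) with same region, a.hour < b.hour, a.id < b.id.
region groups: central:{4,5,6,12} north:{3,7,8} south:{2,10,11} west:{1,9}
Ordered by (a.id, b.id); first 3.

2 | 11 ; 3 | 7 ; 3 | 8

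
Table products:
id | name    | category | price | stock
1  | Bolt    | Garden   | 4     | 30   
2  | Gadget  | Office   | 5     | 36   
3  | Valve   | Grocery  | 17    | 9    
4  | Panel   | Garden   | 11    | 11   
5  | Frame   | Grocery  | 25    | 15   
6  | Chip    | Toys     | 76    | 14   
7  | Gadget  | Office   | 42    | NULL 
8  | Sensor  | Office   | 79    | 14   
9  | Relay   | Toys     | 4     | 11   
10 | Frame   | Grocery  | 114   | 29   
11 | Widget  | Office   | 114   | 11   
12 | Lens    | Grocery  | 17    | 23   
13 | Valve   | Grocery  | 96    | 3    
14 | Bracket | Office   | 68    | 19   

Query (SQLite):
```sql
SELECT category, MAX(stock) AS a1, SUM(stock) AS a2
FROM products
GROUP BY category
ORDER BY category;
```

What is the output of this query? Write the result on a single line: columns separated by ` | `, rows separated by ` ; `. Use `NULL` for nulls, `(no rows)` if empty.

Garden | 30 | 41 ; Grocery | 29 | 79 ; Office | 36 | 80 ; Toys | 14 | 25

Group products by category.
Per group compute: MAX(stock), SUM(stock).
  Garden: ids {1, 4} → MAX(stock)=30, SUM(stock)=41
  Grocery: ids {3, 5, 10, 12, 13} → MAX(stock)=29, SUM(stock)=79
  Office: ids {2, 7, 8, 11, 14} → MAX(stock)=36, SUM(stock)=80
  Toys: ids {6, 9} → MAX(stock)=14, SUM(stock)=25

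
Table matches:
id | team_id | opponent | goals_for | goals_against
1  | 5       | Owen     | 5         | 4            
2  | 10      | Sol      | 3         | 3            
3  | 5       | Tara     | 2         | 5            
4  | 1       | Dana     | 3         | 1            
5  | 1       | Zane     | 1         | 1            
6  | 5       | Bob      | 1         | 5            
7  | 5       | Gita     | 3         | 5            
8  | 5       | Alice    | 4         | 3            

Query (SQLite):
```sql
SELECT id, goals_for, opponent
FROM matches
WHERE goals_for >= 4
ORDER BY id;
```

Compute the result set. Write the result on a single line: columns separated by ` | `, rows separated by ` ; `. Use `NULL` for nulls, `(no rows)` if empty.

1 | 5 | Owen ; 8 | 4 | Alice

goals_for >= 4: ids {1, 8}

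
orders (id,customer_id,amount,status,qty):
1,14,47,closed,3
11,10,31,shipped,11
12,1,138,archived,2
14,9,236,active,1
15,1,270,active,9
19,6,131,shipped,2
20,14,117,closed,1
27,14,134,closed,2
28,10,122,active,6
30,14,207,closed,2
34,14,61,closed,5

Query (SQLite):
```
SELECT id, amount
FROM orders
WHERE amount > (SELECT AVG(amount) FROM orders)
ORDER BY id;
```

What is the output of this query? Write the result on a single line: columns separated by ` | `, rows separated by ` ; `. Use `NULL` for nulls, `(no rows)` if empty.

Scalar subquery: AVG(amount) over all orders rows = 135.818182 (≈; comparison uses full precision).
Keep rows where amount > that value.

12 | 138 ; 14 | 236 ; 15 | 270 ; 30 | 207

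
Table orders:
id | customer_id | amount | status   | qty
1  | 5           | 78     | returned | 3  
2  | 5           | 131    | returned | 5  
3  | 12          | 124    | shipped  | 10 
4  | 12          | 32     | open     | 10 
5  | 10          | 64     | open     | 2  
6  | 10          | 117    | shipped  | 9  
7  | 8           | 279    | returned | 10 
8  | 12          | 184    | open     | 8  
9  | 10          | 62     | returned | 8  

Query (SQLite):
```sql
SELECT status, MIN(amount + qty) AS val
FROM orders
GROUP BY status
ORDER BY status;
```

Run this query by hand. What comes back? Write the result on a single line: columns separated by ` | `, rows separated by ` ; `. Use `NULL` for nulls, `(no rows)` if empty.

For each row compute amount + qty.
Group by status; take MIN of the expression per group.
  open: ids {4, 5, 8} → MIN(amount + qty)=42
  returned: ids {1, 2, 7, 9} → MIN(amount + qty)=70
  shipped: ids {3, 6} → MIN(amount + qty)=126

open | 42 ; returned | 70 ; shipped | 126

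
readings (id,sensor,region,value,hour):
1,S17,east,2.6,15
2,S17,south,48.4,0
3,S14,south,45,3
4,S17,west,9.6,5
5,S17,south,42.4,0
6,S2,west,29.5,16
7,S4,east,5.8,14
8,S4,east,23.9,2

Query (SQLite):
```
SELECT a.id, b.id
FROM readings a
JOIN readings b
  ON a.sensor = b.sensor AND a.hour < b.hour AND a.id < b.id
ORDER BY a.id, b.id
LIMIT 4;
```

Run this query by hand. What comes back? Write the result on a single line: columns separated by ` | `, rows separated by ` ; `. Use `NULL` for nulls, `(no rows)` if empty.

Pairs (a,b) with same sensor, a.hour < b.hour, a.id < b.id.
sensor groups: S14:{3} S17:{1,2,4,5} S2:{6} S4:{7,8}
Ordered by (a.id, b.id); first 4.

2 | 4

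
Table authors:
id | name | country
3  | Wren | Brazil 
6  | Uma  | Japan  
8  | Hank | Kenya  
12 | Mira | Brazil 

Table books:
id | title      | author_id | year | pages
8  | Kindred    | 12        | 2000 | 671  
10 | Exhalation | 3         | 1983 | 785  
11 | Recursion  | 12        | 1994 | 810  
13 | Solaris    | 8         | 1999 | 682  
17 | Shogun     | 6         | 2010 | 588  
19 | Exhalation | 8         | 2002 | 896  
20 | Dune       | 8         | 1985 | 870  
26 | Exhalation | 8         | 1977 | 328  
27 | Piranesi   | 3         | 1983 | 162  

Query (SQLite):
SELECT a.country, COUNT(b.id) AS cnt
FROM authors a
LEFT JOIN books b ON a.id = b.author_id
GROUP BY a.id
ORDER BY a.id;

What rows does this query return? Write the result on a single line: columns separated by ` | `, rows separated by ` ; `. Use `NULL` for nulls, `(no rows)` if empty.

LEFT JOIN keeps every authors row; unmatched ones get NULL for books columns.
Group by authors.id and compute COUNT(b.id). COUNT(col) of an all-NULL group is 0.
  3: ids {10, 27} → COUNT(b.id)=2
  6: ids {17} → COUNT(b.id)=1
  8: ids {13, 19, 20, 26} → COUNT(b.id)=4
  12: ids {8, 11} → COUNT(b.id)=2

Brazil | 2 ; Japan | 1 ; Kenya | 4 ; Brazil | 2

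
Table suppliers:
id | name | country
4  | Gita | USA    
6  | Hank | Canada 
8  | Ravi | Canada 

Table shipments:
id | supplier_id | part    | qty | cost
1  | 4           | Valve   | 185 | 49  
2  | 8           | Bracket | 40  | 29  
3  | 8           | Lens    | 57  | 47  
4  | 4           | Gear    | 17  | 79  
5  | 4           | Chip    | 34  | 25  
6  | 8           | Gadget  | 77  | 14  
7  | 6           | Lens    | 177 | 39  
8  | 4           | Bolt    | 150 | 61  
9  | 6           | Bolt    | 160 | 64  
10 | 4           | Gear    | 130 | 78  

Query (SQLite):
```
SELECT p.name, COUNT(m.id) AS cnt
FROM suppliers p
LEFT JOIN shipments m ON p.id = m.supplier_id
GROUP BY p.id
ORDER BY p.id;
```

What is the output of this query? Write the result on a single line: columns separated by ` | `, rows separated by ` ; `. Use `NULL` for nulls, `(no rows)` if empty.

LEFT JOIN keeps every suppliers row; unmatched ones get NULL for shipments columns.
Group by suppliers.id and compute COUNT(m.id). COUNT(col) of an all-NULL group is 0.
  4: ids {1, 4, 5, 8, 10} → COUNT(m.id)=5
  6: ids {7, 9} → COUNT(m.id)=2
  8: ids {2, 3, 6} → COUNT(m.id)=3

Gita | 5 ; Hank | 2 ; Ravi | 3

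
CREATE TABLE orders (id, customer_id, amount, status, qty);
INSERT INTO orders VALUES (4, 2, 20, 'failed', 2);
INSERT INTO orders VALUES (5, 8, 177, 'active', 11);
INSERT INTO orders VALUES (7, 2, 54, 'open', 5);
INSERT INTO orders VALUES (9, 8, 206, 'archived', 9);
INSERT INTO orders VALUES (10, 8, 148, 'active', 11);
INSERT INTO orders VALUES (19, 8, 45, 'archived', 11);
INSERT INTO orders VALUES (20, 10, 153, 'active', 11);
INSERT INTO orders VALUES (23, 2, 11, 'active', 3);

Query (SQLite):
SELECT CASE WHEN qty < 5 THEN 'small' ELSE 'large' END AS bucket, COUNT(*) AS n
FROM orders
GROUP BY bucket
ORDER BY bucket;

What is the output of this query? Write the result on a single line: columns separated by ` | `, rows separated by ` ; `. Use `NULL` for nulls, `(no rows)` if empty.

large | 6 ; small | 2

Bucket rows by qty < 5 → 'small' else 'large'; count each bucket.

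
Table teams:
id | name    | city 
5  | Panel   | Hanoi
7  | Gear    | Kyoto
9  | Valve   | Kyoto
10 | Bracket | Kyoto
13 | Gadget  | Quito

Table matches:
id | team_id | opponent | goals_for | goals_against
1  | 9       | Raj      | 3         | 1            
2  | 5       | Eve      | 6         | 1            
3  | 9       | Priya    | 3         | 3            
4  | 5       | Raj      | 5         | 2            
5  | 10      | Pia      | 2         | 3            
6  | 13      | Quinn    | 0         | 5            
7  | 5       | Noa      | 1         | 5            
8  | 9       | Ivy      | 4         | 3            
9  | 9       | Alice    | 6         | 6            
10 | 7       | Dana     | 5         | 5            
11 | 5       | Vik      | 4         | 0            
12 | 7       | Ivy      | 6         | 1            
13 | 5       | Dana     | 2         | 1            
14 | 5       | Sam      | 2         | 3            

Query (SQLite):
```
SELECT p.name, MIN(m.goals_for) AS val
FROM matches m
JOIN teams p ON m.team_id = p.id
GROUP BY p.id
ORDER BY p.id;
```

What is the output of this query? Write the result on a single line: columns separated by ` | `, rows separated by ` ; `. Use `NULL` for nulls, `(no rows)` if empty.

Join each matches row to its teams via team_id.
Group joined rows by teams.id; compute MIN(m.goals_for) per group.
  5: ids {2, 4, 7, 11, 13, 14} → MIN(m.goals_for)=1
  7: ids {10, 12} → MIN(m.goals_for)=5
  9: ids {1, 3, 8, 9} → MIN(m.goals_for)=3
  10: ids {5} → MIN(m.goals_for)=2
  13: ids {6} → MIN(m.goals_for)=0

Panel | 1 ; Gear | 5 ; Valve | 3 ; Bracket | 2 ; Gadget | 0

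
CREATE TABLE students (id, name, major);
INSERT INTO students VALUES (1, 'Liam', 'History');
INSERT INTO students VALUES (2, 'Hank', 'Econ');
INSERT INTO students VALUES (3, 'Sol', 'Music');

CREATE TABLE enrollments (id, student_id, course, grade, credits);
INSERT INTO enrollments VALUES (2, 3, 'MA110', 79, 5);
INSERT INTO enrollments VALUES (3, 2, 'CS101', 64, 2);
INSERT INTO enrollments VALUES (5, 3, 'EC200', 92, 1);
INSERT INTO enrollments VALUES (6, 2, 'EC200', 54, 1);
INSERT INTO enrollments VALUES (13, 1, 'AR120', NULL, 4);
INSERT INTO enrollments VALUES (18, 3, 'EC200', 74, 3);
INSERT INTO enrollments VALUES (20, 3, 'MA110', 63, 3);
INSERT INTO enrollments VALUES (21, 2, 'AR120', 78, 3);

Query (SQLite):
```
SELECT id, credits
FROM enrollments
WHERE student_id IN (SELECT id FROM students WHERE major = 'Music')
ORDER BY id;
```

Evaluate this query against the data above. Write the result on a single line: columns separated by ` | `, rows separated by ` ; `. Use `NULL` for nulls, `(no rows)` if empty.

2 | 5 ; 5 | 1 ; 18 | 3 ; 20 | 3

Inner query: students.id where major = 'Music'.
Outer: keep enrollments rows whose student_id is in that set.
Inner query → {3}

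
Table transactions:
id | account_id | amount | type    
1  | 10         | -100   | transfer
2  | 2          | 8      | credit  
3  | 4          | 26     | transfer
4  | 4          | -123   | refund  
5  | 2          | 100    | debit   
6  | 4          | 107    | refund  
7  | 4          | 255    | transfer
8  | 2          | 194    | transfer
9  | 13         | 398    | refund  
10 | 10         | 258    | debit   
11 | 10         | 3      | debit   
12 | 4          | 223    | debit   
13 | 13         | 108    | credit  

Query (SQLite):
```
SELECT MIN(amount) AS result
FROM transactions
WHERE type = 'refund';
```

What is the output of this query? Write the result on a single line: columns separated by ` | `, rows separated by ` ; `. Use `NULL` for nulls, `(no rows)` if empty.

-123

Rows where type='refund' → amount values: [-123, 107, 398].
MIN of non-NULL values = -123.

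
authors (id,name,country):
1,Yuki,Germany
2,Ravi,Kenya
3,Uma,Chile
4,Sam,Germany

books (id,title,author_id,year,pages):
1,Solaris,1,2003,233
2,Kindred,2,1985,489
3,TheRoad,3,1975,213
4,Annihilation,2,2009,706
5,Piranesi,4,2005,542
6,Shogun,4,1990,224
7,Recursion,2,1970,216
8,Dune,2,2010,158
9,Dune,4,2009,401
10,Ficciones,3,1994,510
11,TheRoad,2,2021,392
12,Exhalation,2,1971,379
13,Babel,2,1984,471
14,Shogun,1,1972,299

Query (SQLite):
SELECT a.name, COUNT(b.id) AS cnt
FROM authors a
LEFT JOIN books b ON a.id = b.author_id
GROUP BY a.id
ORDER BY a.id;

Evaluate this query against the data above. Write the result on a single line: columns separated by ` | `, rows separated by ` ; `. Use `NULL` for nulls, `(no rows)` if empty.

LEFT JOIN keeps every authors row; unmatched ones get NULL for books columns.
Group by authors.id and compute COUNT(b.id). COUNT(col) of an all-NULL group is 0.
  1: ids {1, 14} → COUNT(b.id)=2
  2: ids {2, 4, 7, 8, 11, 12, 13} → COUNT(b.id)=7
  3: ids {3, 10} → COUNT(b.id)=2
  4: ids {5, 6, 9} → COUNT(b.id)=3

Yuki | 2 ; Ravi | 7 ; Uma | 2 ; Sam | 3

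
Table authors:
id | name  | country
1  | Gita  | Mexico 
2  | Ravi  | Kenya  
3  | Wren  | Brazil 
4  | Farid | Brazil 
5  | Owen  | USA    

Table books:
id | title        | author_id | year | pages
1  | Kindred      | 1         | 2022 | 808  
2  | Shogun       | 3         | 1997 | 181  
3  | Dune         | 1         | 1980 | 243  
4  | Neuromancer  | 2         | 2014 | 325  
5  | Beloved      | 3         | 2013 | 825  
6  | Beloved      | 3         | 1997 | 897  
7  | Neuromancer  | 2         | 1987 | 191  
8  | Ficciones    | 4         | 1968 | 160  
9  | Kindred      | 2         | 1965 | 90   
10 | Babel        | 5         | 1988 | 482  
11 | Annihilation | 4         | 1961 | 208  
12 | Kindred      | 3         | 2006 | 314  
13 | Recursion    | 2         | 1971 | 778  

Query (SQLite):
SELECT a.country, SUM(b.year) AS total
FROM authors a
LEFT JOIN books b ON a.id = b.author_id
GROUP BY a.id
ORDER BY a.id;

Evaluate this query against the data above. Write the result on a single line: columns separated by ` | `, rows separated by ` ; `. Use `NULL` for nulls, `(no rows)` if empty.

LEFT JOIN keeps every authors row; unmatched ones get NULL for books columns.
Group by authors.id and compute SUM(b.year). SUM over an all-NULL group is NULL.
  1: ids {1, 3} → SUM(b.year)=4002
  2: ids {4, 7, 9, 13} → SUM(b.year)=7937
  3: ids {2, 5, 6, 12} → SUM(b.year)=8013
  4: ids {8, 11} → SUM(b.year)=3929
  5: ids {10} → SUM(b.year)=1988

Mexico | 4002 ; Kenya | 7937 ; Brazil | 8013 ; Brazil | 3929 ; USA | 1988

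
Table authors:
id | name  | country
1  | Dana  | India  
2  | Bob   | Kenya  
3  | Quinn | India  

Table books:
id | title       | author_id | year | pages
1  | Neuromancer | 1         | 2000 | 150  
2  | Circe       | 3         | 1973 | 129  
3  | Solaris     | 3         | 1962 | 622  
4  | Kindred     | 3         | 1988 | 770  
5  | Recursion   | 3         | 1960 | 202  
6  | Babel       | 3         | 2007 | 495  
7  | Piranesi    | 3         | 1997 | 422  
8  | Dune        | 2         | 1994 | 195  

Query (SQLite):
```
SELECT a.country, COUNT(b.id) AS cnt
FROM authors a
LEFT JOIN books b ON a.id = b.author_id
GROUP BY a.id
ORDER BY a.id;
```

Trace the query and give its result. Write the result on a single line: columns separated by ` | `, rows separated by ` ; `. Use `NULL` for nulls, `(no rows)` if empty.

India | 1 ; Kenya | 1 ; India | 6

LEFT JOIN keeps every authors row; unmatched ones get NULL for books columns.
Group by authors.id and compute COUNT(b.id). COUNT(col) of an all-NULL group is 0.
  1: ids {1} → COUNT(b.id)=1
  2: ids {8} → COUNT(b.id)=1
  3: ids {2, 3, 4, 5, 6, 7} → COUNT(b.id)=6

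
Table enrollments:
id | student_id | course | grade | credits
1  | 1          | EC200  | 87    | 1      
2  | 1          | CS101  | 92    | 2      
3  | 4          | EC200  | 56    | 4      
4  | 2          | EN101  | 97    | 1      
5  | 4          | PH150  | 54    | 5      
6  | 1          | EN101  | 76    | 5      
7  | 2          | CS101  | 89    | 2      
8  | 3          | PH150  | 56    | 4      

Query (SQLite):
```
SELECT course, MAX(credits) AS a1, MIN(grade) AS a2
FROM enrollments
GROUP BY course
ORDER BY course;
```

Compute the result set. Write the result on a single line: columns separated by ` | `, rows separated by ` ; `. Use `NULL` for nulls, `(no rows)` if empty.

Group enrollments by course.
Per group compute: MAX(credits), MIN(grade).
  CS101: ids {2, 7} → MAX(credits)=2, MIN(grade)=89
  EC200: ids {1, 3} → MAX(credits)=4, MIN(grade)=56
  EN101: ids {4, 6} → MAX(credits)=5, MIN(grade)=76
  PH150: ids {5, 8} → MAX(credits)=5, MIN(grade)=54

CS101 | 2 | 89 ; EC200 | 4 | 56 ; EN101 | 5 | 76 ; PH150 | 5 | 54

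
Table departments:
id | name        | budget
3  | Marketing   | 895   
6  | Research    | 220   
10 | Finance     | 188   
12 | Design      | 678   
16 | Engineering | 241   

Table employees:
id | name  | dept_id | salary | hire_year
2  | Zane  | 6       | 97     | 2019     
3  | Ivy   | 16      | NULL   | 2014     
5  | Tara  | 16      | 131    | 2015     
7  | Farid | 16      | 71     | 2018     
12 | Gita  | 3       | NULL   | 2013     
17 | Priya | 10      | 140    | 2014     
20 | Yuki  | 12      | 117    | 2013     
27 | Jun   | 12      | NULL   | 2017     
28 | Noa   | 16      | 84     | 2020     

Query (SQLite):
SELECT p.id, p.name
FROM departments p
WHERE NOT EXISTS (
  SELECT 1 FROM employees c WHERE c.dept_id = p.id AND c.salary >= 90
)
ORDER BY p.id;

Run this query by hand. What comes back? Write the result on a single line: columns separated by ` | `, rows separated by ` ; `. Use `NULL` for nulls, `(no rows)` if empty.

3 | Marketing

For each departments row, check whether any employees with matching dept_id has salary >= 90.
Keep rows where that is false.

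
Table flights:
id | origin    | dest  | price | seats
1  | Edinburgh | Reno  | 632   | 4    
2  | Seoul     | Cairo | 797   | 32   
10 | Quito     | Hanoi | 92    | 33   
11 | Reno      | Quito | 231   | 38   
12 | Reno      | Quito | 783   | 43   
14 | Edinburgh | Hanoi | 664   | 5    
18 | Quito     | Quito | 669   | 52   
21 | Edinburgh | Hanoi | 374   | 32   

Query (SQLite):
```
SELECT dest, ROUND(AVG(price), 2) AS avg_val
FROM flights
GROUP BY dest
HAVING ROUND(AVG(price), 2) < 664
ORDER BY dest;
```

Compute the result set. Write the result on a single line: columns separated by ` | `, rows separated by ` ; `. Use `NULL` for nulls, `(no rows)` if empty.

Hanoi | 376.67 ; Quito | 561 ; Reno | 632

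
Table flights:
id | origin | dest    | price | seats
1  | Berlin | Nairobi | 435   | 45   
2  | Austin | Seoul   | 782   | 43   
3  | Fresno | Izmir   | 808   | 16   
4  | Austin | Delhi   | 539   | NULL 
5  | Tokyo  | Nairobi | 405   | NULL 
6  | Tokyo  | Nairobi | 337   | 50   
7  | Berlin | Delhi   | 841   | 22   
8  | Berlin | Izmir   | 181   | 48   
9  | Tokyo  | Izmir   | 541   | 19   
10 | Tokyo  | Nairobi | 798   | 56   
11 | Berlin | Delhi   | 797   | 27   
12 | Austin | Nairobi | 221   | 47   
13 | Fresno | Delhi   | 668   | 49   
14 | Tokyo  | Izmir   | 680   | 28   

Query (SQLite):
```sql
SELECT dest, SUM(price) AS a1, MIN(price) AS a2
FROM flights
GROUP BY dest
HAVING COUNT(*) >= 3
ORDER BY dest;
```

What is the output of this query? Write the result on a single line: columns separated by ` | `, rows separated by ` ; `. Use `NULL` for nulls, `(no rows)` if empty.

Delhi | 2845 | 539 ; Izmir | 2210 | 181 ; Nairobi | 2196 | 221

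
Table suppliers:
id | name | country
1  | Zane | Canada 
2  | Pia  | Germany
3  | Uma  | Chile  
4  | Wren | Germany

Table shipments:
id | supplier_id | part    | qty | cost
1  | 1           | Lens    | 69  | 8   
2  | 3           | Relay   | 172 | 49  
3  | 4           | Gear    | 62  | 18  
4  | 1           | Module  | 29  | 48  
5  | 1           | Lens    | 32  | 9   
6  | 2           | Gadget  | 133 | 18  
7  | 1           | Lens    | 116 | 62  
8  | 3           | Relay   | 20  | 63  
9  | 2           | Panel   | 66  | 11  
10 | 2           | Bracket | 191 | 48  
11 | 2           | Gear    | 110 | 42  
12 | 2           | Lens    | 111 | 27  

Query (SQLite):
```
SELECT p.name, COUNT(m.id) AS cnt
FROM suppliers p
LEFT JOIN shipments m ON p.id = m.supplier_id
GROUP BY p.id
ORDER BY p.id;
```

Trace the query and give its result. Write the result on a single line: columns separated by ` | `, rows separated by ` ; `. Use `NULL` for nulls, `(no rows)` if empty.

LEFT JOIN keeps every suppliers row; unmatched ones get NULL for shipments columns.
Group by suppliers.id and compute COUNT(m.id). COUNT(col) of an all-NULL group is 0.
  1: ids {1, 4, 5, 7} → COUNT(m.id)=4
  2: ids {6, 9, 10, 11, 12} → COUNT(m.id)=5
  3: ids {2, 8} → COUNT(m.id)=2
  4: ids {3} → COUNT(m.id)=1

Zane | 4 ; Pia | 5 ; Uma | 2 ; Wren | 1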